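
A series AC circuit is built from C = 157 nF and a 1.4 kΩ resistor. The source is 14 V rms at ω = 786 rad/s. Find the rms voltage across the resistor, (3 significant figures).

X_C = 1/(ωC) = 8100 Ω
Z = 1400 − j8100 Ω
|Z| = √(1400² + 8100²) = 8220 Ω
I = V/|Z| = 1.70 mA
V_R = I·|Z_R| = 0.00170 × 1400 = 2.38 V

2.38 V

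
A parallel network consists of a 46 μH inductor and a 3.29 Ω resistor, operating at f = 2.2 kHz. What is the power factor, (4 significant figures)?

0.1898

ω = 2πf = 13820 rad/s
X_L = ωL = 0.6359 Ω
Parallel: admittances add. Y = 1/R + 1/(jωL)
Y = (0.3040 − j1.573) S
|Y| = 1.602 S → |Z| = 1/|Y| = 0.6243 Ω, ∠Z = −∠Y = 79.06°
cos φ = cos(79.06°) = 0.1898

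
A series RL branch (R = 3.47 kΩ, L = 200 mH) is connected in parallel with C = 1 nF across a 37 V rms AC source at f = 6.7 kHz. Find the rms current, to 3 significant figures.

2.69 mA

ω = 2πf = 42100 rad/s
X_L = ωL = 8420 Ω
X_C = 1/(ωC) = 23800 Ω
Branch 1 (R+jX_L): Z₁ = 3470 + j8420 Ω, |Z₁| = 9110 Ω
Branch 2 (−jX_C): Z₂ = −j23800 Ω
Parallel: Z = Z₁Z₂/(Z₁+Z₂), |Z| = 13800 Ω, ∠Z = 54.9°
I = V/|Z| = 37/13800 = 2.69 mA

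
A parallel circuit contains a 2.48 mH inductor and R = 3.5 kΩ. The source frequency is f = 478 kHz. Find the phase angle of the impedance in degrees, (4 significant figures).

ω = 2πf = 3.003e+06 rad/s
X_L = ωL = 7448 Ω
Parallel: admittances add. Y = 1/R + 1/(jωL)
Y = (0.0002857 − j0.0001343) S
|Y| = 0.0003157 S → |Z| = 1/|Y| = 3168 Ω, ∠Z = −∠Y = 25.17°

25.17°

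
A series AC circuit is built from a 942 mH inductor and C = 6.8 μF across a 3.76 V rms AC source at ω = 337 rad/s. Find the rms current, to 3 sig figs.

31.6 mA

X_L = ωL = 317 Ω
X_C = 1/(ωC) = 436 Ω
Net reactance X = X_L − X_C = -119 Ω
Z = − j119 Ω
|Z| = √(0² + 119²) = 119 Ω
I = V/|Z| = 3.76/119 = 31.6 mA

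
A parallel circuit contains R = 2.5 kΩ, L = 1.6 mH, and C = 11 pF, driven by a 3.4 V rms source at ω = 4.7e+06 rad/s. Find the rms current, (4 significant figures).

1.388 mA

X_L = ωL = 7520 Ω
X_C = 1/(ωC) = 19340 Ω
Parallel: admittances add. Y = 1/R + 1/(jωL) + jωC
Y = (0.0004000 − j8.128e-05) S
|Y| = 0.0004082 S → |Z| = 1/|Y| = 2450 Ω, ∠Z = −∠Y = 11.49°
I = V/|Z| = 3.4/2450 = 1.388 mA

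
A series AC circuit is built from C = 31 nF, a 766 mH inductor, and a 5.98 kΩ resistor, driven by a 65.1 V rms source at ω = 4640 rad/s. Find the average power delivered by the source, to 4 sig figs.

X_L = ωL = 3554 Ω
X_C = 1/(ωC) = 6952 Ω
Net reactance X = X_L − X_C = -3398 Ω
Z = 5980 − j3398 Ω
|Z| = √(5980² + 3398²) = 6878 Ω
∠Z = arctan(-3398/5980) = -29.61°
I = V/|Z| = 9.465 mA
P = VI cos φ = 65.1 × 0.009465 × cos(-29.61°) = 535.7 mW

535.7 mW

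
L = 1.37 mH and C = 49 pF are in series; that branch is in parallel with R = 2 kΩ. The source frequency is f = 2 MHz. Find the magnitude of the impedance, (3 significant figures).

ω = 2πf = 1.257e+07 rad/s
X_L = ωL = 17200 Ω
X_C = 1/(ωC) = 1620 Ω
Branch 1: Z₁ = R = 2000 Ω
Branch 2 (series LC): Z₂ = j(X_L − X_C) = j15600 Ω
Parallel: Z = Z₁Z₂/(Z₁+Z₂), |Z| = 1980 Ω, ∠Z = 7.31°

1980 Ω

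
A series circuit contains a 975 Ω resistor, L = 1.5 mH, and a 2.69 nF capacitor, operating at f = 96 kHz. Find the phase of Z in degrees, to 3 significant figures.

16.5°

ω = 2πf = 603200 rad/s
X_L = ωL = 905 Ω
X_C = 1/(ωC) = 616 Ω
Net reactance X = X_L − X_C = 288 Ω
Z = 975 + j288 Ω
|Z| = √(975² + 288²) = 1020 Ω
∠Z = arctan(288/975) = 16.5°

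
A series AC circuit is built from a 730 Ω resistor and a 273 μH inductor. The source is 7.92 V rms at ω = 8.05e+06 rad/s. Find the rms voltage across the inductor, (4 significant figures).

7.516 V

X_L = ωL = 2198 Ω
Z = 730.0 + j2198 Ω
|Z| = √(730.0² + 2198²) = 2316 Ω
I = V/|Z| = 3.420 mA
V_L = I·|Z_L| = 0.003420 × 2198 = 7.516 V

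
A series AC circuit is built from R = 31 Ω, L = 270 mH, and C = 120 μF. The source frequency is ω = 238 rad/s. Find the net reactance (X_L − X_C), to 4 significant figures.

X_L = ωL = 64.26 Ω
X_C = 1/(ωC) = 35.01 Ω
X = 64.26 − 35.01 = 29.25 Ω

29.25 Ω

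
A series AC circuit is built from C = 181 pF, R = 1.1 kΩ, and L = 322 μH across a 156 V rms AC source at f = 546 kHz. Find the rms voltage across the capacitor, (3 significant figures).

ω = 2πf = 3.431e+06 rad/s
X_L = ωL = 1100 Ω
X_C = 1/(ωC) = 1610 Ω
Net reactance X = X_L − X_C = -506 Ω
Z = 1100 − j506 Ω
|Z| = √(1100² + 506²) = 1210 Ω
I = V/|Z| = 129 mA
V_C = I·|Z_C| = 0.129 × 1610 = 208 V

208 V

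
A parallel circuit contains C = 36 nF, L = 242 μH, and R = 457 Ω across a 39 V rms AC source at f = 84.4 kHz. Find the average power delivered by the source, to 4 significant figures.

3.328 W

ω = 2πf = 530300 rad/s
X_L = ωL = 128.3 Ω
X_C = 1/(ωC) = 52.38 Ω
Parallel: admittances add. Y = 1/R + 1/(jωL) + jωC
Y = (0.002188 + j0.01130) S
|Y| = 0.01151 S → |Z| = 1/|Y| = 86.89 Ω, ∠Z = −∠Y = -79.04°
I = V/|Z| = 448.8 mA
P = VI cos φ = 39 × 0.4488 × cos(-79.04°) = 3.328 W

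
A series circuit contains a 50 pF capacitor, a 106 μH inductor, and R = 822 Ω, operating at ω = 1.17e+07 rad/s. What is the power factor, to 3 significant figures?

X_L = ωL = 1240 Ω
X_C = 1/(ωC) = 1710 Ω
Net reactance X = X_L − X_C = -469 Ω
Z = 822 − j469 Ω
|Z| = √(822² + 469²) = 946 Ω
∠Z = arctan(-469/822) = -29.7°
cos φ = cos(-29.7°) = 0.868

0.868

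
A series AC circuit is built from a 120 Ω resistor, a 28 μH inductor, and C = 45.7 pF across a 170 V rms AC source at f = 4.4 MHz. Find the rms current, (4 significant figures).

ω = 2πf = 2.765e+07 rad/s
X_L = ωL = 774.1 Ω
X_C = 1/(ωC) = 791.5 Ω
Net reactance X = X_L − X_C = -17.41 Ω
Z = 120.0 − j17.41 Ω
|Z| = √(120.0² + 17.41²) = 121.3 Ω
I = V/|Z| = 170/121.3 = 1.402 A

1.402 A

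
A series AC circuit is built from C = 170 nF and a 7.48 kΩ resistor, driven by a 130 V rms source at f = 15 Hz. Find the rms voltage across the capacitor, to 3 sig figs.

129 V

ω = 2πf = 94.25 rad/s
X_C = 1/(ωC) = 62400 Ω
Z = 7480 − j62400 Ω
|Z| = √(7480² + 62400²) = 62900 Ω
I = V/|Z| = 2.07 mA
V_C = I·|Z_C| = 0.00207 × 62400 = 129 V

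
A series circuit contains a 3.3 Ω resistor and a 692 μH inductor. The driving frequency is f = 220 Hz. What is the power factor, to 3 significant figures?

ω = 2πf = 1382 rad/s
X_L = ωL = 0.957 Ω
Z = 3.30 + j0.957 Ω
|Z| = √(3.30² + 0.957²) = 3.44 Ω
∠Z = arctan(0.957/3.30) = 16.2°
cos φ = cos(16.2°) = 0.960

0.960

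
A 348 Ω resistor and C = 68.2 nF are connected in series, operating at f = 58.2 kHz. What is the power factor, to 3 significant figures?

0.993

ω = 2πf = 365700 rad/s
X_C = 1/(ωC) = 40.1 Ω
Z = 348 − j40.1 Ω
|Z| = √(348² + 40.1²) = 350 Ω
∠Z = arctan(-40.1/348) = -6.57°
cos φ = cos(-6.57°) = 0.993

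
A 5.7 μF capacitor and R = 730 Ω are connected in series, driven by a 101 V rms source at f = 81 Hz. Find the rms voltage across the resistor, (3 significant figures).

91.3 V

ω = 2πf = 508.9 rad/s
X_C = 1/(ωC) = 345 Ω
Z = 730 − j345 Ω
|Z| = √(730² + 345²) = 807 Ω
I = V/|Z| = 125 mA
V_R = I·|Z_R| = 0.125 × 730 = 91.3 V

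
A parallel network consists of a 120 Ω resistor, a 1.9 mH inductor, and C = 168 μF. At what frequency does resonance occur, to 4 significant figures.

281.7 Hz

ω₀ = 1/√(LC) = 1/√(0.0019 × 0.000168) = 1770 rad/s
f₀ = ω₀/(2π) = 281.7 Hz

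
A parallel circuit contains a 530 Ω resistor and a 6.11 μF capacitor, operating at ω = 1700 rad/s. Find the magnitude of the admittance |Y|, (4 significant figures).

X_C = 1/(ωC) = 96.27 Ω
Parallel: admittances add. Y = 1/R + jωC
Y = (0.001887 + j0.01039) S
|Y| = 0.01056 S → |Z| = 1/|Y| = 94.72 Ω, ∠Z = −∠Y = -79.70°

10.56 mS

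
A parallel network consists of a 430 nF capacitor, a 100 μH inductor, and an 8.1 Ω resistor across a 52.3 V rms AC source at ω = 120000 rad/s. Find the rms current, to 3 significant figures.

X_L = ωL = 12.0 Ω
X_C = 1/(ωC) = 19.4 Ω
Parallel: admittances add. Y = 1/R + 1/(jωL) + jωC
Y = (0.123 − j0.0317) S
|Y| = 0.127 S → |Z| = 1/|Y| = 7.84 Ω, ∠Z = −∠Y = 14.4°
I = V/|Z| = 52.3/7.84 = 6.67 A

6.67 A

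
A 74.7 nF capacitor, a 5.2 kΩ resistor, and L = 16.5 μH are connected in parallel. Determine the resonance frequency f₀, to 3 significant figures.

143 kHz

ω₀ = 1/√(LC) = 1/√(1.65e-05 × 7.47e-08) = 900700 rad/s
f₀ = ω₀/(2π) = 143 kHz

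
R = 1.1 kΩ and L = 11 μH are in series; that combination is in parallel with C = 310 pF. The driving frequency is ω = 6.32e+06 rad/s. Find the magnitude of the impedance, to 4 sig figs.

X_L = ωL = 69.52 Ω
X_C = 1/(ωC) = 510.4 Ω
Branch 1 (R+jX_L): Z₁ = 1100 + j69.52 Ω, |Z₁| = 1102 Ω
Branch 2 (−jX_C): Z₂ = −j510.4 Ω
Parallel: Z = Z₁Z₂/(Z₁+Z₂), |Z| = 474.7 Ω, ∠Z = -64.54°

474.7 Ω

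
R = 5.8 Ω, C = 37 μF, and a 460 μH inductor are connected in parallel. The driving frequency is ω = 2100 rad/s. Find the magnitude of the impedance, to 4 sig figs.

X_L = ωL = 0.9660 Ω
X_C = 1/(ωC) = 12.87 Ω
Parallel: admittances add. Y = 1/R + 1/(jωL) + jωC
Y = (0.1724 − j0.9575) S
|Y| = 0.9729 S → |Z| = 1/|Y| = 1.028 Ω, ∠Z = −∠Y = 79.79°

1.028 Ω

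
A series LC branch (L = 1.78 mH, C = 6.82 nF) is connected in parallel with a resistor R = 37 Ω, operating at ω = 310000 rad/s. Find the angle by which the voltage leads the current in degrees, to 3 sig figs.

X_L = ωL = 552 Ω
X_C = 1/(ωC) = 473 Ω
Branch 1: Z₁ = R = 37.0 Ω
Branch 2 (series LC): Z₂ = j(X_L − X_C) = j78.8 Ω
Parallel: Z = Z₁Z₂/(Z₁+Z₂), |Z| = 33.5 Ω, ∠Z = 25.1°

25.1°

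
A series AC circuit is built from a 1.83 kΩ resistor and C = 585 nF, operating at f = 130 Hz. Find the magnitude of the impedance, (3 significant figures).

ω = 2πf = 816.8 rad/s
X_C = 1/(ωC) = 2090 Ω
Z = 1830 − j2090 Ω
|Z| = √(1830² + 2090²) = 2780 Ω

2780 Ω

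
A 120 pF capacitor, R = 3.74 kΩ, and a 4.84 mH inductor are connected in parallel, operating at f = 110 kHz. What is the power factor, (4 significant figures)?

ω = 2πf = 691200 rad/s
X_L = ωL = 3345 Ω
X_C = 1/(ωC) = 12060 Ω
Parallel: admittances add. Y = 1/R + 1/(jωL) + jωC
Y = (0.0002674 − j0.0002160) S
|Y| = 0.0003437 S → |Z| = 1/|Y| = 2909 Ω, ∠Z = −∠Y = 38.93°
cos φ = cos(38.93°) = 0.7779

0.7779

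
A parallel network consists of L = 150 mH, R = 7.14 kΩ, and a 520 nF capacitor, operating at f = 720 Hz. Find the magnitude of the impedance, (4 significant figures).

1124 Ω

ω = 2πf = 4524 rad/s
X_L = ωL = 678.6 Ω
X_C = 1/(ωC) = 425.1 Ω
Parallel: admittances add. Y = 1/R + 1/(jωL) + jωC
Y = (0.0001401 + j0.0008788) S
|Y| = 0.0008899 S → |Z| = 1/|Y| = 1124 Ω, ∠Z = −∠Y = -80.94°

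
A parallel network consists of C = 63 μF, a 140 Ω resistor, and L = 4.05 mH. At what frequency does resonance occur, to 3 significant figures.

ω₀ = 1/√(LC) = 1/√(0.00405 × 6.3e-05) = 1980 rad/s
f₀ = ω₀/(2π) = 315 Hz

315 Hz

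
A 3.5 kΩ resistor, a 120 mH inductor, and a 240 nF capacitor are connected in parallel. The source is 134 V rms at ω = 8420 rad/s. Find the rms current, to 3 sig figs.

X_L = ωL = 1010 Ω
X_C = 1/(ωC) = 495 Ω
Parallel: admittances add. Y = 1/R + 1/(jωL) + jωC
Y = (0.000286 + j0.00103) S
|Y| = 0.00107 S → |Z| = 1/|Y| = 935 Ω, ∠Z = −∠Y = -74.5°
I = V/|Z| = 134/935 = 143 mA

143 mA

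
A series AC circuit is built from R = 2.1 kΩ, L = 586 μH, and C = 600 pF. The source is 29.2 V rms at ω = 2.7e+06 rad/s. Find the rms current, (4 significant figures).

X_L = ωL = 1582 Ω
X_C = 1/(ωC) = 617.3 Ω
Net reactance X = X_L − X_C = 964.9 Ω
Z = 2100 + j964.9 Ω
|Z| = √(2100² + 964.9²) = 2311 Ω
I = V/|Z| = 29.2/2311 = 12.63 mA

12.63 mA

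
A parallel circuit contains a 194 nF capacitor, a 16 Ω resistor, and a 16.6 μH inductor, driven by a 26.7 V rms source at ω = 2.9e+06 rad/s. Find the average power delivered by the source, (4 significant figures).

X_L = ωL = 48.14 Ω
X_C = 1/(ωC) = 1.777 Ω
Parallel: admittances add. Y = 1/R + 1/(jωL) + jωC
Y = (0.06250 + j0.5418) S
|Y| = 0.5454 S → |Z| = 1/|Y| = 1.833 Ω, ∠Z = −∠Y = -83.42°
I = V/|Z| = 14.56 A
P = VI cos φ = 26.7 × 14.56 × cos(-83.42°) = 44.56 W

44.56 W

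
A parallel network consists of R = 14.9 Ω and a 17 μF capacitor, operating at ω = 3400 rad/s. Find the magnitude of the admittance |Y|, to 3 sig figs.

X_C = 1/(ωC) = 17.3 Ω
Parallel: admittances add. Y = 1/R + jωC
Y = (0.0671 + j0.0578) S
|Y| = 0.0886 S → |Z| = 1/|Y| = 11.3 Ω, ∠Z = −∠Y = -40.7°

88.6 mS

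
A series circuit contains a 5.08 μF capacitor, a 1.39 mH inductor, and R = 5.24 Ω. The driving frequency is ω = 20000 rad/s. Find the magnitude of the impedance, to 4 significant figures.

18.71 Ω

X_L = ωL = 27.80 Ω
X_C = 1/(ωC) = 9.843 Ω
Net reactance X = X_L − X_C = 17.96 Ω
Z = 5.240 + j17.96 Ω
|Z| = √(5.240² + 17.96²) = 18.71 Ω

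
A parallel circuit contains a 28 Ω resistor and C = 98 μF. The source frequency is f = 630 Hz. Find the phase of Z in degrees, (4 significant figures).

-84.74°

ω = 2πf = 3958 rad/s
X_C = 1/(ωC) = 2.578 Ω
Parallel: admittances add. Y = 1/R + jωC
Y = (0.03571 + j0.3879) S
|Y| = 0.3896 S → |Z| = 1/|Y| = 2.567 Ω, ∠Z = −∠Y = -84.74°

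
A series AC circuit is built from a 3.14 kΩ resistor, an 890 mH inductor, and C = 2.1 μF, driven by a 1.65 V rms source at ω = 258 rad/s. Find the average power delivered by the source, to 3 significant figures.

X_L = ωL = 230 Ω
X_C = 1/(ωC) = 1850 Ω
Net reactance X = X_L − X_C = -1620 Ω
Z = 3140 − j1620 Ω
|Z| = √(3140² + 1620²) = 3530 Ω
∠Z = arctan(-1620/3140) = -27.2°
I = V/|Z| = 467 μA
P = VI cos φ = 1.65 × 0.000467 × cos(-27.2°) = 685 μW

685 μW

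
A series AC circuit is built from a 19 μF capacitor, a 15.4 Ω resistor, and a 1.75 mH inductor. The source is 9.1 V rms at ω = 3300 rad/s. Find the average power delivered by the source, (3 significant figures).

X_L = ωL = 5.78 Ω
X_C = 1/(ωC) = 15.9 Ω
Net reactance X = X_L − X_C = -10.2 Ω
Z = 15.4 − j10.2 Ω
|Z| = √(15.4² + 10.2²) = 18.5 Ω
∠Z = arctan(-10.2/15.4) = -33.5°
I = V/|Z| = 493 mA
P = VI cos φ = 9.1 × 0.493 × cos(-33.5°) = 3.74 W

3.74 W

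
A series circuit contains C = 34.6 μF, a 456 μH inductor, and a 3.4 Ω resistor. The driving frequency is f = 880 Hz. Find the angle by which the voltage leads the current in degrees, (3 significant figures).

-38.5°

ω = 2πf = 5529 rad/s
X_L = ωL = 2.52 Ω
X_C = 1/(ωC) = 5.23 Ω
Net reactance X = X_L − X_C = -2.71 Ω
Z = 3.40 − j2.71 Ω
|Z| = √(3.40² + 2.71²) = 4.35 Ω
∠Z = arctan(-2.71/3.40) = -38.5°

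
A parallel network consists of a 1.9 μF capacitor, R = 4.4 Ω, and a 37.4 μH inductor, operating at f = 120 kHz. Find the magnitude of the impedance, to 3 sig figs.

ω = 2πf = 754000 rad/s
X_L = ωL = 28.2 Ω
X_C = 1/(ωC) = 0.698 Ω
Parallel: admittances add. Y = 1/R + 1/(jωL) + jωC
Y = (0.227 + j1.40) S
|Y| = 1.42 S → |Z| = 1/|Y| = 0.706 Ω, ∠Z = −∠Y = -80.8°

0.706 Ω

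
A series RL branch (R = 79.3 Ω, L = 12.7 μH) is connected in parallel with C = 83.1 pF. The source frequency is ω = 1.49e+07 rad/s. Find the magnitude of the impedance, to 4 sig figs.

265.8 Ω

X_L = ωL = 189.2 Ω
X_C = 1/(ωC) = 807.6 Ω
Branch 1 (R+jX_L): Z₁ = 79.30 + j189.2 Ω, |Z₁| = 205.2 Ω
Branch 2 (−jX_C): Z₂ = −j807.6 Ω
Parallel: Z = Z₁Z₂/(Z₁+Z₂), |Z| = 265.8 Ω, ∠Z = 59.96°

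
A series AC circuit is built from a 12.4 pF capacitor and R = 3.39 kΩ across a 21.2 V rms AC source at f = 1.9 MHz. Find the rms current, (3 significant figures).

2.80 mA

ω = 2πf = 1.194e+07 rad/s
X_C = 1/(ωC) = 6760 Ω
Z = 3390 − j6760 Ω
|Z| = √(3390² + 6760²) = 7560 Ω
I = V/|Z| = 21.2/7560 = 2.80 mA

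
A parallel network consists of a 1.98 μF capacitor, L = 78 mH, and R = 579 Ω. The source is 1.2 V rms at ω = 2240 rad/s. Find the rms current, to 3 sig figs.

2.59 mA

X_L = ωL = 175 Ω
X_C = 1/(ωC) = 225 Ω
Parallel: admittances add. Y = 1/R + 1/(jωL) + jωC
Y = (0.00173 − j0.00129) S
|Y| = 0.00215 S → |Z| = 1/|Y| = 464 Ω, ∠Z = −∠Y = 36.7°
I = V/|Z| = 1.2/464 = 2.59 mA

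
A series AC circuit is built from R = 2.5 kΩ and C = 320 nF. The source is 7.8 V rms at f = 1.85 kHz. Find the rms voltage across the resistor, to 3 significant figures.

ω = 2πf = 11620 rad/s
X_C = 1/(ωC) = 269 Ω
Z = 2500 − j269 Ω
|Z| = √(2500² + 269²) = 2510 Ω
I = V/|Z| = 3.10 mA
V_R = I·|Z_R| = 0.00310 × 2500 = 7.76 V

7.76 V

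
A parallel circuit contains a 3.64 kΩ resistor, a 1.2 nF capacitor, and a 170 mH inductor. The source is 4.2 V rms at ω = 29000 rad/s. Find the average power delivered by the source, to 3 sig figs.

4.85 mW

X_L = ωL = 4930 Ω
X_C = 1/(ωC) = 28700 Ω
Parallel: admittances add. Y = 1/R + 1/(jωL) + jωC
Y = (0.000275 − j0.000168) S
|Y| = 0.000322 S → |Z| = 1/|Y| = 3110 Ω, ∠Z = −∠Y = 31.5°
I = V/|Z| = 1.35 mA
P = VI cos φ = 4.2 × 0.00135 × cos(31.5°) = 4.85 mW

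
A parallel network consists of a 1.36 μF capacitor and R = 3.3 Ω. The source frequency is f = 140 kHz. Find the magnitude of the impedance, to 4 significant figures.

0.8103 Ω

ω = 2πf = 879600 rad/s
X_C = 1/(ωC) = 0.8359 Ω
Parallel: admittances add. Y = 1/R + jωC
Y = (0.3030 + j1.196) S
|Y| = 1.234 S → |Z| = 1/|Y| = 0.8103 Ω, ∠Z = −∠Y = -75.79°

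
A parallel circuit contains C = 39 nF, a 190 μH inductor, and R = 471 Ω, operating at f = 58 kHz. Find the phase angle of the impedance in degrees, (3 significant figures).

ω = 2πf = 364400 rad/s
X_L = ωL = 69.2 Ω
X_C = 1/(ωC) = 70.4 Ω
Parallel: admittances add. Y = 1/R + 1/(jωL) + jωC
Y = (0.00212 − j0.000230) S
|Y| = 0.00214 S → |Z| = 1/|Y| = 468 Ω, ∠Z = −∠Y = 6.18°

6.18°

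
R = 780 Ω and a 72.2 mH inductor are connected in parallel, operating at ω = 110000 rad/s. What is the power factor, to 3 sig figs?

X_L = ωL = 7940 Ω
Parallel: admittances add. Y = 1/R + 1/(jωL)
Y = (0.00128 − j0.000126) S
|Y| = 0.00129 S → |Z| = 1/|Y| = 776 Ω, ∠Z = −∠Y = 5.61°
cos φ = cos(5.61°) = 0.995

0.995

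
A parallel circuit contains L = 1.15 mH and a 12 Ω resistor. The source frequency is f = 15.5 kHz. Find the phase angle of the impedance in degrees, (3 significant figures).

6.12°

ω = 2πf = 97390 rad/s
X_L = ωL = 112 Ω
Parallel: admittances add. Y = 1/R + 1/(jωL)
Y = (0.0833 − j0.00893) S
|Y| = 0.0838 S → |Z| = 1/|Y| = 11.9 Ω, ∠Z = −∠Y = 6.12°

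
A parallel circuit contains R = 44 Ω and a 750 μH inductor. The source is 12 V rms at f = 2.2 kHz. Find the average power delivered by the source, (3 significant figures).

ω = 2πf = 13820 rad/s
X_L = ωL = 10.4 Ω
Parallel: admittances add. Y = 1/R + 1/(jωL)
Y = (0.0227 − j0.0965) S
|Y| = 0.0991 S → |Z| = 1/|Y| = 10.1 Ω, ∠Z = −∠Y = 76.7°
I = V/|Z| = 1.19 A
P = VI cos φ = 12 × 1.19 × cos(76.7°) = 3.27 W

3.27 W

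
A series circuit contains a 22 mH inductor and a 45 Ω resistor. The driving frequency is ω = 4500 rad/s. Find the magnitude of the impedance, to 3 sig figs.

X_L = ωL = 99.0 Ω
Z = 45.0 + j99.0 Ω
|Z| = √(45.0² + 99.0²) = 109 Ω

109 Ω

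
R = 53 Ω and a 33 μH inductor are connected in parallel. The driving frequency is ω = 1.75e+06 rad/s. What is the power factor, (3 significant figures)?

0.737

X_L = ωL = 57.8 Ω
Parallel: admittances add. Y = 1/R + 1/(jωL)
Y = (0.0189 − j0.0173) S
|Y| = 0.0256 S → |Z| = 1/|Y| = 39.0 Ω, ∠Z = −∠Y = 42.5°
cos φ = cos(42.5°) = 0.737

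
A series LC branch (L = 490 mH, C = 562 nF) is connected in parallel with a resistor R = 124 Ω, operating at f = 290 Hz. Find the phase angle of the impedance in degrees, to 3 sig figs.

-56.0°

ω = 2πf = 1822 rad/s
X_L = ωL = 893 Ω
X_C = 1/(ωC) = 977 Ω
Branch 1: Z₁ = R = 124 Ω
Branch 2 (series LC): Z₂ = j(X_L − X_C) = −j83.7 Ω
Parallel: Z = Z₁Z₂/(Z₁+Z₂), |Z| = 69.4 Ω, ∠Z = -56.0°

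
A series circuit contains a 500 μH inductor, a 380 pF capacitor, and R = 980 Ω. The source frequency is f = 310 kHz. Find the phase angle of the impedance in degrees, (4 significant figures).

ω = 2πf = 1.948e+06 rad/s
X_L = ωL = 973.9 Ω
X_C = 1/(ωC) = 1351 Ω
Net reactance X = X_L − X_C = -377.2 Ω
Z = 980.0 − j377.2 Ω
|Z| = √(980.0² + 377.2²) = 1050 Ω
∠Z = arctan(-377.2/980.0) = -21.05°

-21.05°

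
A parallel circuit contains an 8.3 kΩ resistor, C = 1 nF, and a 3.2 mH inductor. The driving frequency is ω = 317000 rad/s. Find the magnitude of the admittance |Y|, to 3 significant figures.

680 μS

X_L = ωL = 1010 Ω
X_C = 1/(ωC) = 3150 Ω
Parallel: admittances add. Y = 1/R + 1/(jωL) + jωC
Y = (0.000120 − j0.000669) S
|Y| = 0.000680 S → |Z| = 1/|Y| = 1470 Ω, ∠Z = −∠Y = 79.8°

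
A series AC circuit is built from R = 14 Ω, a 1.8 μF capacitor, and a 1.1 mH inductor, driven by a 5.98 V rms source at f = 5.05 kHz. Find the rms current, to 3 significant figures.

ω = 2πf = 31730 rad/s
X_L = ωL = 34.9 Ω
X_C = 1/(ωC) = 17.5 Ω
Net reactance X = X_L − X_C = 17.4 Ω
Z = 14.0 + j17.4 Ω
|Z| = √(14.0² + 17.4²) = 22.3 Ω
I = V/|Z| = 5.98/22.3 = 268 mA

268 mA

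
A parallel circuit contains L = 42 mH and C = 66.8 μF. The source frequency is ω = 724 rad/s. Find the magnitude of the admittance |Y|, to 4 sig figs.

X_L = ωL = 30.41 Ω
X_C = 1/(ωC) = 20.68 Ω
Parallel: admittances add. Y = 1/(jωL) + jωC
Y = (0 + j0.01548) S
|Y| = 0.01548 S → |Z| = 1/|Y| = 64.61 Ω, ∠Z = −∠Y = -90.00°

15.48 mS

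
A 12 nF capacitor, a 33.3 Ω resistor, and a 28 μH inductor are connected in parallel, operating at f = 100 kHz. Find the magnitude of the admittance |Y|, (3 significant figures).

57.7 mS

ω = 2πf = 628300 rad/s
X_L = ωL = 17.6 Ω
X_C = 1/(ωC) = 133 Ω
Parallel: admittances add. Y = 1/R + 1/(jωL) + jωC
Y = (0.0300 − j0.0493) S
|Y| = 0.0577 S → |Z| = 1/|Y| = 17.3 Ω, ∠Z = −∠Y = 58.7°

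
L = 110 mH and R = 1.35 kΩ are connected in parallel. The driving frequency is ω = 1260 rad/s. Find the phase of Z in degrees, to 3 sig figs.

X_L = ωL = 139 Ω
Parallel: admittances add. Y = 1/R + 1/(jωL)
Y = (0.000741 − j0.00722) S
|Y| = 0.00725 S → |Z| = 1/|Y| = 138 Ω, ∠Z = −∠Y = 84.1°

84.1°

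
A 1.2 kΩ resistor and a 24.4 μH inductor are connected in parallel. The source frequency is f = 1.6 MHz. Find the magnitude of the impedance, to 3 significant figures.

ω = 2πf = 1.005e+07 rad/s
X_L = ωL = 245 Ω
Parallel: admittances add. Y = 1/R + 1/(jωL)
Y = (0.000833 − j0.00408) S
|Y| = 0.00416 S → |Z| = 1/|Y| = 240 Ω, ∠Z = −∠Y = 78.4°

240 Ω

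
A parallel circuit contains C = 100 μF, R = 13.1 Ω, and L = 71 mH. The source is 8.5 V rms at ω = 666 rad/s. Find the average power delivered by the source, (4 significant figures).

X_L = ωL = 47.29 Ω
X_C = 1/(ωC) = 15.02 Ω
Parallel: admittances add. Y = 1/R + 1/(jωL) + jωC
Y = (0.07634 + j0.04545) S
|Y| = 0.08884 S → |Z| = 1/|Y| = 11.26 Ω, ∠Z = −∠Y = -30.77°
I = V/|Z| = 755.2 mA
P = VI cos φ = 8.5 × 0.7552 × cos(-30.77°) = 5.515 W

5.515 W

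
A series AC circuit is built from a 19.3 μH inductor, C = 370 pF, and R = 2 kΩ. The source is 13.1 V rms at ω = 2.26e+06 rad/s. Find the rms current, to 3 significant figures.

X_L = ωL = 43.6 Ω
X_C = 1/(ωC) = 1200 Ω
Net reactance X = X_L − X_C = -1150 Ω
Z = 2000 − j1150 Ω
|Z| = √(2000² + 1150²) = 2310 Ω
I = V/|Z| = 13.1/2310 = 5.68 mA

5.68 mA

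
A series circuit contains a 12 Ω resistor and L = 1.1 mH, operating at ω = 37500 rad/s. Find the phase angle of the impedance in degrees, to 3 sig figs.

X_L = ωL = 41.2 Ω
Z = 12.0 + j41.2 Ω
|Z| = √(12.0² + 41.2²) = 43.0 Ω
∠Z = arctan(41.2/12.0) = 73.8°

73.8°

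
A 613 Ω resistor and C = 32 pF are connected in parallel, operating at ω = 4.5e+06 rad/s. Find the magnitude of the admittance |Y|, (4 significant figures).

X_C = 1/(ωC) = 6944 Ω
Parallel: admittances add. Y = 1/R + jωC
Y = (0.001631 + j0.0001440) S
|Y| = 0.001638 S → |Z| = 1/|Y| = 610.6 Ω, ∠Z = −∠Y = -5.045°

1.638 mS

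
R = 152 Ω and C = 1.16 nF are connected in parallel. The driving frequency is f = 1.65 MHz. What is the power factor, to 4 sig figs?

ω = 2πf = 1.037e+07 rad/s
X_C = 1/(ωC) = 83.15 Ω
Parallel: admittances add. Y = 1/R + jωC
Y = (0.006579 + j0.01203) S
|Y| = 0.01371 S → |Z| = 1/|Y| = 72.95 Ω, ∠Z = −∠Y = -61.32°
cos φ = cos(-61.32°) = 0.4799

0.4799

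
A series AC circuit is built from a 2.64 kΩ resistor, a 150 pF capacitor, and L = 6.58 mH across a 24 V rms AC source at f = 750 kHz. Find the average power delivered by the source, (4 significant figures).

1.723 mW

ω = 2πf = 4.712e+06 rad/s
X_L = ωL = 31010 Ω
X_C = 1/(ωC) = 1415 Ω
Net reactance X = X_L − X_C = 29590 Ω
Z = 2640 + j29590 Ω
|Z| = √(2640² + 29590²) = 29710 Ω
∠Z = arctan(29590/2640) = 84.90°
I = V/|Z| = 807.8 μA
P = VI cos φ = 24 × 0.0008078 × cos(84.90°) = 1.723 mW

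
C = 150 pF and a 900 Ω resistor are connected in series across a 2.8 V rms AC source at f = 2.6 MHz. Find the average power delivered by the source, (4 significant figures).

ω = 2πf = 1.634e+07 rad/s
X_C = 1/(ωC) = 408.1 Ω
Z = 900.0 − j408.1 Ω
|Z| = √(900.0² + 408.1²) = 988.2 Ω
∠Z = arctan(-408.1/900.0) = -24.39°
I = V/|Z| = 2.833 mA
P = VI cos φ = 2.8 × 0.002833 × cos(-24.39°) = 7.226 mW

7.226 mW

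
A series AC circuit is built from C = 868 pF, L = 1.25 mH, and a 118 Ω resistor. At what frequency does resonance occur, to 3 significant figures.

ω₀ = 1/√(LC) = 1/√(0.00125 × 8.68e-10) = 960000 rad/s
f₀ = ω₀/(2π) = 153 kHz

153 kHz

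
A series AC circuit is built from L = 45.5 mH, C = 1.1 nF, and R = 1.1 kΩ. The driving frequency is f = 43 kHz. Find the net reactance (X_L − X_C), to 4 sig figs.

8928 Ω

ω = 2πf = 270200 rad/s
X_L = ωL = 12290 Ω
X_C = 1/(ωC) = 3365 Ω
X = 12290 − 3365 = 8928 Ω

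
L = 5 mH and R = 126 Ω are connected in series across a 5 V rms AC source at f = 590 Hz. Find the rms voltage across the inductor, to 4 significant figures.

ω = 2πf = 3707 rad/s
X_L = ωL = 18.54 Ω
Z = 126.0 + j18.54 Ω
|Z| = √(126.0² + 18.54²) = 127.4 Ω
I = V/|Z| = 39.26 mA
V_L = I·|Z_L| = 0.03926 × 18.54 = 0.7277 V

0.7277 V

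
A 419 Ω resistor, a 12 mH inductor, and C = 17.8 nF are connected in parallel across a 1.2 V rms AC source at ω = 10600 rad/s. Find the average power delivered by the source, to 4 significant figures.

3.437 mW

X_L = ωL = 127.2 Ω
X_C = 1/(ωC) = 5300 Ω
Parallel: admittances add. Y = 1/R + 1/(jωL) + jωC
Y = (0.002387 − j0.007673) S
|Y| = 0.008036 S → |Z| = 1/|Y| = 124.4 Ω, ∠Z = −∠Y = 72.72°
I = V/|Z| = 9.643 mA
P = VI cos φ = 1.2 × 0.009643 × cos(72.72°) = 3.437 mW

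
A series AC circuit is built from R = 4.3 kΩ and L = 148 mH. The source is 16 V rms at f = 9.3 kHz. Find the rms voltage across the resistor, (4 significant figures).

ω = 2πf = 58430 rad/s
X_L = ωL = 8648 Ω
Z = 4300 + j8648 Ω
|Z| = √(4300² + 8648²) = 9658 Ω
I = V/|Z| = 1.657 mA
V_R = I·|Z_R| = 0.001657 × 4300 = 7.123 V

7.123 V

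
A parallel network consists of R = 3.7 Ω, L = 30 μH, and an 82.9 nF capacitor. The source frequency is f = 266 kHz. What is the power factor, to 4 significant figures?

ω = 2πf = 1.671e+06 rad/s
X_L = ωL = 50.14 Ω
X_C = 1/(ωC) = 7.217 Ω
Parallel: admittances add. Y = 1/R + 1/(jωL) + jωC
Y = (0.2703 + j0.1186) S
|Y| = 0.2952 S → |Z| = 1/|Y| = 3.388 Ω, ∠Z = −∠Y = -23.69°
cos φ = cos(-23.69°) = 0.9157

0.9157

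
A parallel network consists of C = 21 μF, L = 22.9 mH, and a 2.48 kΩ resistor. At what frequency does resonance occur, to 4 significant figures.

ω₀ = 1/√(LC) = 1/√(0.0229 × 2.1e-05) = 1442 rad/s
f₀ = ω₀/(2π) = 229.5 Hz

229.5 Hz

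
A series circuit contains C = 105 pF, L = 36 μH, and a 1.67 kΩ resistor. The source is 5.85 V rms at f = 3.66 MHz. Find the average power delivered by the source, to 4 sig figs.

19.31 mW

ω = 2πf = 2.3e+07 rad/s
X_L = ωL = 827.9 Ω
X_C = 1/(ωC) = 414.1 Ω
Net reactance X = X_L − X_C = 413.7 Ω
Z = 1670 + j413.7 Ω
|Z| = √(1670² + 413.7²) = 1720 Ω
∠Z = arctan(413.7/1670) = 13.91°
I = V/|Z| = 3.400 mA
P = VI cos φ = 5.85 × 0.003400 × cos(13.91°) = 19.31 mW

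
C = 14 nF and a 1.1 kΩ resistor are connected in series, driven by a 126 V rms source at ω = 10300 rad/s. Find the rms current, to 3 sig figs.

X_C = 1/(ωC) = 6930 Ω
Z = 1100 − j6930 Ω
|Z| = √(1100² + 6930²) = 7020 Ω
I = V/|Z| = 126/7020 = 17.9 mA

17.9 mA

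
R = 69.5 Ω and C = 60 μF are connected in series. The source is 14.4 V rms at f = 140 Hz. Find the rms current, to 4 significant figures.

199.9 mA

ω = 2πf = 879.6 rad/s
X_C = 1/(ωC) = 18.95 Ω
Z = 69.50 − j18.95 Ω
|Z| = √(69.50² + 18.95²) = 72.04 Ω
I = V/|Z| = 14.4/72.04 = 199.9 mA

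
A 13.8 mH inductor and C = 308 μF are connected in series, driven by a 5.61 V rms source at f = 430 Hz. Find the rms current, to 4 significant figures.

ω = 2πf = 2702 rad/s
X_L = ωL = 37.28 Ω
X_C = 1/(ωC) = 1.202 Ω
Net reactance X = X_L − X_C = 36.08 Ω
Z = j36.08 Ω
|Z| = √(0² + 36.08²) = 36.08 Ω
I = V/|Z| = 5.61/36.08 = 155.5 mA

155.5 mA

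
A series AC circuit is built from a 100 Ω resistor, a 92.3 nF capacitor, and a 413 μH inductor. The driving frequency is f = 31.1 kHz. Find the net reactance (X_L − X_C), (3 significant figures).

ω = 2πf = 195400 rad/s
X_L = ωL = 80.7 Ω
X_C = 1/(ωC) = 55.4 Ω
X = 80.7 − 55.4 = 25.3 Ω

25.3 Ω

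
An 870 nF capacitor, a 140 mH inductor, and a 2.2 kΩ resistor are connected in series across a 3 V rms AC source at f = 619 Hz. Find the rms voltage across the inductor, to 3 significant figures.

ω = 2πf = 3889 rad/s
X_L = ωL = 545 Ω
X_C = 1/(ωC) = 296 Ω
Net reactance X = X_L − X_C = 249 Ω
Z = 2200 + j249 Ω
|Z| = √(2200² + 249²) = 2210 Ω
I = V/|Z| = 1.35 mA
V_L = I·|Z_L| = 0.00135 × 545 = 0.738 V

0.738 V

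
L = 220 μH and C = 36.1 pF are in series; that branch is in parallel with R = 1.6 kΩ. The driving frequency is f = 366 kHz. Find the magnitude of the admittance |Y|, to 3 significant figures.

631 μS

ω = 2πf = 2.3e+06 rad/s
X_L = ωL = 506 Ω
X_C = 1/(ωC) = 12000 Ω
Branch 1: Z₁ = R = 1600 Ω
Branch 2 (series LC): Z₂ = j(X_L − X_C) = −j11500 Ω
Parallel: Z = Z₁Z₂/(Z₁+Z₂), |Z| = 1580 Ω, ∠Z = -7.89°
|Y| = 1/|Z| = 631 μS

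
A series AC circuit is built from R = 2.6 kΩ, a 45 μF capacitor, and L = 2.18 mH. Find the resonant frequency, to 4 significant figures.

508.1 Hz

ω₀ = 1/√(LC) = 1/√(0.00218 × 4.5e-05) = 3193 rad/s
f₀ = ω₀/(2π) = 508.1 Hz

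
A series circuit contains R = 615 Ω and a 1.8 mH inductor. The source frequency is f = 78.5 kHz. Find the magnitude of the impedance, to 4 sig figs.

ω = 2πf = 493200 rad/s
X_L = ωL = 887.8 Ω
Z = 615.0 + j887.8 Ω
|Z| = √(615.0² + 887.8²) = 1080 Ω

1080 Ω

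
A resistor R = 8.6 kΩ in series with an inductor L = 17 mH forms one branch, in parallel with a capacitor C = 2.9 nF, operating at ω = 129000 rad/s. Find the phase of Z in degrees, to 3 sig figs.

-72.5°

X_L = ωL = 2190 Ω
X_C = 1/(ωC) = 2670 Ω
Branch 1 (R+jX_L): Z₁ = 8600 + j2190 Ω, |Z₁| = 8880 Ω
Branch 2 (−jX_C): Z₂ = −j2670 Ω
Parallel: Z = Z₁Z₂/(Z₁+Z₂), |Z| = 2750 Ω, ∠Z = -72.5°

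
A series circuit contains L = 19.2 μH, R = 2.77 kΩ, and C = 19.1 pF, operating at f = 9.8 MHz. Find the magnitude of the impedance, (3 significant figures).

2790 Ω

ω = 2πf = 6.158e+07 rad/s
X_L = ωL = 1180 Ω
X_C = 1/(ωC) = 850 Ω
Net reactance X = X_L − X_C = 332 Ω
Z = 2770 + j332 Ω
|Z| = √(2770² + 332²) = 2790 Ω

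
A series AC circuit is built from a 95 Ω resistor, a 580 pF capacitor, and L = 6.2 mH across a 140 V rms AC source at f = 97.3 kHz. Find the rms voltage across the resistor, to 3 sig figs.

ω = 2πf = 611400 rad/s
X_L = ωL = 3790 Ω
X_C = 1/(ωC) = 2820 Ω
Net reactance X = X_L − X_C = 970 Ω
Z = 95.0 + j970 Ω
|Z| = √(95.0² + 970²) = 975 Ω
I = V/|Z| = 144 mA
V_R = I·|Z_R| = 0.144 × 95.0 = 13.6 V

13.6 V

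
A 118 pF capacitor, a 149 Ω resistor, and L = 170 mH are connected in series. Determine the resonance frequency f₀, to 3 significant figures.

35.5 kHz

ω₀ = 1/√(LC) = 1/√(0.17 × 1.18e-10) = 223300 rad/s
f₀ = ω₀/(2π) = 35.5 kHz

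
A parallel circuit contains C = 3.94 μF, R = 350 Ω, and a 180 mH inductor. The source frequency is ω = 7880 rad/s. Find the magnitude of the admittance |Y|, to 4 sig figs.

X_L = ωL = 1418 Ω
X_C = 1/(ωC) = 32.21 Ω
Parallel: admittances add. Y = 1/R + 1/(jωL) + jωC
Y = (0.002857 + j0.03034) S
|Y| = 0.03048 S → |Z| = 1/|Y| = 32.81 Ω, ∠Z = −∠Y = -84.62°

30.48 mS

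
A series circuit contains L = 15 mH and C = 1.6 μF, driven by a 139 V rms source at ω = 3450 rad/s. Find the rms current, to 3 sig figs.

X_L = ωL = 51.8 Ω
X_C = 1/(ωC) = 181 Ω
Net reactance X = X_L − X_C = -129 Ω
Z = − j129 Ω
|Z| = √(0² + 129²) = 129 Ω
I = V/|Z| = 139/129 = 1.07 A

1.07 A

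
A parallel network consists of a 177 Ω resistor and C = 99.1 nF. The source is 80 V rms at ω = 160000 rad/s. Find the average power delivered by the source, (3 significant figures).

36.2 W

X_C = 1/(ωC) = 63.1 Ω
Parallel: admittances add. Y = 1/R + jωC
Y = (0.00565 + j0.0159) S
|Y| = 0.0168 S → |Z| = 1/|Y| = 59.4 Ω, ∠Z = −∠Y = -70.4°
I = V/|Z| = 1.35 A
P = VI cos φ = 80 × 1.35 × cos(-70.4°) = 36.2 W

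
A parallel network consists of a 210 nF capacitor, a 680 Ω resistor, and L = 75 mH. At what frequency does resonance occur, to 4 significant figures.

1.268 kHz

ω₀ = 1/√(LC) = 1/√(0.075 × 2.1e-07) = 7968 rad/s
f₀ = ω₀/(2π) = 1.268 kHz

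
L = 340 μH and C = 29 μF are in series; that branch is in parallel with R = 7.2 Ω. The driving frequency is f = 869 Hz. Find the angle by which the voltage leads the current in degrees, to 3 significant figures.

ω = 2πf = 5460 rad/s
X_L = ωL = 1.86 Ω
X_C = 1/(ωC) = 6.32 Ω
Branch 1: Z₁ = R = 7.20 Ω
Branch 2 (series LC): Z₂ = j(X_L − X_C) = −j4.46 Ω
Parallel: Z = Z₁Z₂/(Z₁+Z₂), |Z| = 3.79 Ω, ∠Z = -58.2°

-58.2°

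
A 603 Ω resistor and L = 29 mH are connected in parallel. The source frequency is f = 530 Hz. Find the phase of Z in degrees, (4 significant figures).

80.90°

ω = 2πf = 3330 rad/s
X_L = ωL = 96.57 Ω
Parallel: admittances add. Y = 1/R + 1/(jωL)
Y = (0.001658 − j0.01035) S
|Y| = 0.01049 S → |Z| = 1/|Y| = 95.36 Ω, ∠Z = −∠Y = 80.90°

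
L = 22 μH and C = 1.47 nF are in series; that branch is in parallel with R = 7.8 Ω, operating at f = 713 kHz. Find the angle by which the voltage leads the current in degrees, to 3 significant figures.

ω = 2πf = 4.48e+06 rad/s
X_L = ωL = 98.6 Ω
X_C = 1/(ωC) = 152 Ω
Branch 1: Z₁ = R = 7.80 Ω
Branch 2 (series LC): Z₂ = j(X_L − X_C) = −j53.3 Ω
Parallel: Z = Z₁Z₂/(Z₁+Z₂), |Z| = 7.72 Ω, ∠Z = -8.33°

-8.33°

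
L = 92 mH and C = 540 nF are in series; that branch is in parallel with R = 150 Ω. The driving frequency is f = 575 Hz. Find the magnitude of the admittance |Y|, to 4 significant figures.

8.674 mS

ω = 2πf = 3613 rad/s
X_L = ωL = 332.4 Ω
X_C = 1/(ωC) = 512.6 Ω
Branch 1: Z₁ = R = 150.0 Ω
Branch 2 (series LC): Z₂ = j(X_L − X_C) = −j180.2 Ω
Parallel: Z = Z₁Z₂/(Z₁+Z₂), |Z| = 115.3 Ω, ∠Z = -39.77°
|Y| = 1/|Z| = 8.674 mS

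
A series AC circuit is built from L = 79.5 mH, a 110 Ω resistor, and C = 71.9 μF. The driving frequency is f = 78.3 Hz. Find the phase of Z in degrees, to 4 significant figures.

ω = 2πf = 492.0 rad/s
X_L = ωL = 39.11 Ω
X_C = 1/(ωC) = 28.27 Ω
Net reactance X = X_L − X_C = 10.84 Ω
Z = 110.0 + j10.84 Ω
|Z| = √(110.0² + 10.84²) = 110.5 Ω
∠Z = arctan(10.84/110.0) = 5.629°

5.629°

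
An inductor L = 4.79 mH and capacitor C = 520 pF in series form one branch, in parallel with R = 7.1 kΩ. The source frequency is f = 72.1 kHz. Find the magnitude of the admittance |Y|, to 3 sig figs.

502 μS

ω = 2πf = 453000 rad/s
X_L = ωL = 2170 Ω
X_C = 1/(ωC) = 4250 Ω
Branch 1: Z₁ = R = 7100 Ω
Branch 2 (series LC): Z₂ = j(X_L − X_C) = −j2080 Ω
Parallel: Z = Z₁Z₂/(Z₁+Z₂), |Z| = 1990 Ω, ∠Z = -73.7°
|Y| = 1/|Z| = 502 μS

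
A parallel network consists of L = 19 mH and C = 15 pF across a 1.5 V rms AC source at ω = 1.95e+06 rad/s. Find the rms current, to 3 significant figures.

X_L = ωL = 37000 Ω
X_C = 1/(ωC) = 34200 Ω
Parallel: admittances add. Y = 1/(jωL) + jωC
Y = (0 + j2.26e-06) S
|Y| = 2.26e-06 S → |Z| = 1/|Y| = 443000 Ω, ∠Z = −∠Y = -90.0°
I = V/|Z| = 1.5/443000 = 3.39 μA

3.39 μA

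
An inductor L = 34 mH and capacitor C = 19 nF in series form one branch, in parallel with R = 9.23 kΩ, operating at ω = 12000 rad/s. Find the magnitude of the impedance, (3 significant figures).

3650 Ω

X_L = ωL = 408 Ω
X_C = 1/(ωC) = 4390 Ω
Branch 1: Z₁ = R = 9230 Ω
Branch 2 (series LC): Z₂ = j(X_L − X_C) = −j3980 Ω
Parallel: Z = Z₁Z₂/(Z₁+Z₂), |Z| = 3650 Ω, ∠Z = -66.7°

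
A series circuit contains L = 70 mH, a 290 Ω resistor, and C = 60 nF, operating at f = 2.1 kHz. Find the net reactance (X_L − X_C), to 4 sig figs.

-339.5 Ω

ω = 2πf = 13190 rad/s
X_L = ωL = 923.6 Ω
X_C = 1/(ωC) = 1263 Ω
X = 923.6 − 1263 = -339.5 Ω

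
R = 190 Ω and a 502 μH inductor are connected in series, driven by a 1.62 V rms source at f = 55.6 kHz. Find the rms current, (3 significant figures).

6.27 mA

ω = 2πf = 349300 rad/s
X_L = ωL = 175 Ω
Z = 190 + j175 Ω
|Z| = √(190² + 175²) = 259 Ω
I = V/|Z| = 1.62/259 = 6.27 mA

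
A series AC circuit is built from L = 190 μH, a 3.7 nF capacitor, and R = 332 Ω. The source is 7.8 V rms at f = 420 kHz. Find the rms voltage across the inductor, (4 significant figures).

ω = 2πf = 2.639e+06 rad/s
X_L = ωL = 501.4 Ω
X_C = 1/(ωC) = 102.4 Ω
Net reactance X = X_L − X_C = 399.0 Ω
Z = 332.0 + j399.0 Ω
|Z| = √(332.0² + 399.0²) = 519.0 Ω
I = V/|Z| = 15.03 mA
V_L = I·|Z_L| = 0.01503 × 501.4 = 7.535 V

7.535 V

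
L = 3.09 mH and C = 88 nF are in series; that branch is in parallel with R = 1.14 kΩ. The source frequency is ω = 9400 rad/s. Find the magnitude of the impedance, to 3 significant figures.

820 Ω

X_L = ωL = 29.0 Ω
X_C = 1/(ωC) = 1210 Ω
Branch 1: Z₁ = R = 1140 Ω
Branch 2 (series LC): Z₂ = j(X_L − X_C) = −j1180 Ω
Parallel: Z = Z₁Z₂/(Z₁+Z₂), |Z| = 820 Ω, ∠Z = -44.0°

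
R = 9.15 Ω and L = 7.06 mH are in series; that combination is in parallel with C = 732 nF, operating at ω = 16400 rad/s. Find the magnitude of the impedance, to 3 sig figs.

287 Ω

X_L = ωL = 116 Ω
X_C = 1/(ωC) = 83.3 Ω
Branch 1 (R+jX_L): Z₁ = 9.15 + j116 Ω, |Z₁| = 116 Ω
Branch 2 (−jX_C): Z₂ = −j83.3 Ω
Parallel: Z = Z₁Z₂/(Z₁+Z₂), |Z| = 287 Ω, ∠Z = -78.8°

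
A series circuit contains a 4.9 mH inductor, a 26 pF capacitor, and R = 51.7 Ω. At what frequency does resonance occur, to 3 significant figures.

ω₀ = 1/√(LC) = 1/√(0.0049 × 2.6e-11) = 2.802e+06 rad/s
f₀ = ω₀/(2π) = 446 kHz

446 kHz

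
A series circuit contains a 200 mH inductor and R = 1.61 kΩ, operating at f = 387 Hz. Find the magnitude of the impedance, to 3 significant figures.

ω = 2πf = 2432 rad/s
X_L = ωL = 486 Ω
Z = 1610 + j486 Ω
|Z| = √(1610² + 486²) = 1680 Ω

1680 Ω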